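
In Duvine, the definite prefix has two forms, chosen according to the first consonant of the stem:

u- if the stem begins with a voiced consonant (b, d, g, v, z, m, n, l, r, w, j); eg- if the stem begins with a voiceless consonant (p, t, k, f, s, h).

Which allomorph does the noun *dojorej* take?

*dojorej*: first consonant = /d/, voiced → u-.

u-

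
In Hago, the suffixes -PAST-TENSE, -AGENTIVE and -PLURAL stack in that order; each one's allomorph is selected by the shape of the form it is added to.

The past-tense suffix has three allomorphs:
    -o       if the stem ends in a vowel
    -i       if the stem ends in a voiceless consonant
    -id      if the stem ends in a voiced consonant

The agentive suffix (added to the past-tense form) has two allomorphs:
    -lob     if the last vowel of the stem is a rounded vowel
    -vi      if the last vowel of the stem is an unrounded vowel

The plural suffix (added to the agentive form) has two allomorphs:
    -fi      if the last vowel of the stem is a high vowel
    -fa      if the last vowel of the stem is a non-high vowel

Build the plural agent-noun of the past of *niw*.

niwidvifi

*niw*: final sound = /w/, a voiced consonant → -id → *niwid*.
The past-tense form *niwid* — last vowel /i/ (an unrounded vowel) → -vi → *niwidvi*.
The agentive form *niwidvi* — last vowel /i/ (a high vowel) → -fi → *niwidvifi*.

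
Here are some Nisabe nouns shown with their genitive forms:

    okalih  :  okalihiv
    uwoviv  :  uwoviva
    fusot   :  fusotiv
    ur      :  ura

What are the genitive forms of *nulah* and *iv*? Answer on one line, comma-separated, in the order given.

The alternation tracks the final consonant of the stem — -iv when the stem ends in a voiceless consonant (*okalih*, *fusot*); -a when the stem ends in a voiced consonant (*uwoviv*, *ur*).
The final consonant of *nulah* is /h/, which is voiceless, so the suffix is -iv, giving *nulahiv*.
*iv* — final consonant /v/ (voiced) → -a → *iva*.

nulahiv, iva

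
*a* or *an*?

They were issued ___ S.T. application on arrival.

The indefinite article is chosen by the initial *sound* of the following word, not its spelling.
The initialism *S.T.* is read letter by letter; the first letter, S, is pronounced /ɛs/, which begins with a vowel sound.
So the article is *an*: They were issued an S.T. application on arrival.

an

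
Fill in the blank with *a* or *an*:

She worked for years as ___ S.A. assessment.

The indefinite article is chosen by the initial *sound* of the following word, not its spelling.
The initialism *S.A.* is read letter by letter; the first letter, S, is pronounced /ɛs/, which begins with a vowel sound.
So the article is *an*: She worked for years as an S.A. assessment.

an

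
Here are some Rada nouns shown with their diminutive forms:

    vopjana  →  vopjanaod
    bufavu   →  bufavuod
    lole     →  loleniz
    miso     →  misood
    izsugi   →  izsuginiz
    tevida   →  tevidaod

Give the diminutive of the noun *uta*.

utaod

The alternation tracks the last vowel of the stem — -niz when the last vowel of the stem is a front vowel (*lole*, *izsugi*); -od when the last vowel of the stem is a back vowel (*vopjana*, *bufavu*, *miso*, *tevida*).
Since the last vowel of *uta* is /a/ (a back vowel), it takes -od, giving *utaod*.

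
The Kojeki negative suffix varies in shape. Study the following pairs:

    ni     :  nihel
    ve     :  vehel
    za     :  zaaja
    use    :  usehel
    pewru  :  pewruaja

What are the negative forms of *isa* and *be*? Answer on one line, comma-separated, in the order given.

The suffix is conditioned by the last vowel: -hel when the last vowel of the stem is a front vowel (*ni*, *ve*, *use*); -aja when the last vowel of the stem is a back vowel (*za*, *pewru*).
The last vowel of *isa* is /a/, which is a back vowel, so the suffix is -aja, giving *isaaja*.
*be*: last vowel = /e/, a front vowel → -hel → *behel*.

isaaja, behel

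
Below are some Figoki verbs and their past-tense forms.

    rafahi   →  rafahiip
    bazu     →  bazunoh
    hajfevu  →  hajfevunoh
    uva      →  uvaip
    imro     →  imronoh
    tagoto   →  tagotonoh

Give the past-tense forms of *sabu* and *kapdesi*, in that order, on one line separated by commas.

sabunoh, kapdesiip

The suffix is conditioned by the last vowel: -noh when the last vowel of the stem is a rounded vowel (*bazu*, *hajfevu*, *imro*, *tagoto*); -ip when the last vowel of the stem is an unrounded vowel (*rafahi*, *uva*).
The last vowel of *sabu* is /u/, which is a rounded vowel, so the suffix is -noh, giving *sabunoh*.
The last vowel of *kapdesi* is /i/, which is an unrounded vowel, so the suffix is -ip, giving *kapdesiip*.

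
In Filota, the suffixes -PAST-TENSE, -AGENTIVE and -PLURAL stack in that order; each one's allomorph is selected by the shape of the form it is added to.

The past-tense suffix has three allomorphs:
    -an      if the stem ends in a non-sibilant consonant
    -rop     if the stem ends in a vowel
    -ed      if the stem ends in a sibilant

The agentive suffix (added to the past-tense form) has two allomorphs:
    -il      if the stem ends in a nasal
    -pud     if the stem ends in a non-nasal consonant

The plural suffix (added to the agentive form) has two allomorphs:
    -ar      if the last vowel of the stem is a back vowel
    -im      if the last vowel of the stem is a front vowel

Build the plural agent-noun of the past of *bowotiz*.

*bowotiz*: final sound = /z/, a sibilant → -ed → *bowotized*.
The final consonant of the past-tense form *bowotized* is /d/, which is non-nasal, so the agentive suffix is -pud, giving *bowotizedpud*.
Since the last vowel of the agentive form *bowotizedpud* is /u/ (a back vowel), it takes -ar, giving *bowotizedpudar*.

bowotizedpudar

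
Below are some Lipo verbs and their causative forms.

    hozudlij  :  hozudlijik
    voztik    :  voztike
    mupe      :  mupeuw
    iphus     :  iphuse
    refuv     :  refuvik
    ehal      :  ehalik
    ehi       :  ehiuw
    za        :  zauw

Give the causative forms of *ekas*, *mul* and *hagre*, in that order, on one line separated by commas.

Looking at the final sound of each stem: -e when the stem ends in a voiceless consonant (*voztik*, *iphus*); -ik when the stem ends in a voiced consonant (*hozudlij*, *refuv*, *ehal*); -uw when the stem ends in a vowel (*mupe*, *ehi*, *za*).
*ekas*: final sound = /s/, a voiceless consonant → -e → *ekase*.
*mul*: final sound = /l/, a voiced consonant → -ik → *mulik*.
*hagre*: final sound = /e/, a vowel → -uw → *hagreuw*.

ekase, mulik, hagreuw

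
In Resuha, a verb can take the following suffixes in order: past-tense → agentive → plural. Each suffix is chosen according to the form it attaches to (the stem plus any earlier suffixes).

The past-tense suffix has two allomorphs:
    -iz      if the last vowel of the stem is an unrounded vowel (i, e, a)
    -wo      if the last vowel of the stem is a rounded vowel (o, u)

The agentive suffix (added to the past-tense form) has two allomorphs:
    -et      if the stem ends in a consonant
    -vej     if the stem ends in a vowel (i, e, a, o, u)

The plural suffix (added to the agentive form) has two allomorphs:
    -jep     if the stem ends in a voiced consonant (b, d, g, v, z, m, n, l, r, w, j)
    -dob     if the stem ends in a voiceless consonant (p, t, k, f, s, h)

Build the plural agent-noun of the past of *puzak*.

puzakizetdob

Since the last vowel of *puzak* is /a/ (an unrounded vowel), it takes -iz, giving *puzakiz*.
Since the final sound of the past-tense form *puzakiz* is /z/ (a consonant), it takes -et, giving *puzakizet*.
The agentive form *puzakizet* — final consonant /t/ (voiceless) → -dob → *puzakizetdob*.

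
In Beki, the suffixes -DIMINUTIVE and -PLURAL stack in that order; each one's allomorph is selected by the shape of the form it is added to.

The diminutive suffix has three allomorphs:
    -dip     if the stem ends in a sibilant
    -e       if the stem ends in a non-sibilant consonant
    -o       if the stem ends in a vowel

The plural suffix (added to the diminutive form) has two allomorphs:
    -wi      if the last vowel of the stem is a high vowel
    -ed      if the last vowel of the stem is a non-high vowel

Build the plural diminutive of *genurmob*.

Since the final sound of *genurmob* is /b/ (a non-sibilant consonant), it takes -e, giving *genurmobe*.
Since the last vowel of the diminutive form *genurmobe* is /e/ (a non-high vowel), it takes -ed, giving *genurmobeed*.

genurmobeed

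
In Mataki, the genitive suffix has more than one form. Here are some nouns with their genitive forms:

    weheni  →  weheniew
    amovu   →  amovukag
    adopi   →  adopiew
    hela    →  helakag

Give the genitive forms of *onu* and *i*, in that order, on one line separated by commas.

The pattern is front/back vowel harmony: -ew when the last vowel of the stem is a front vowel (*weheni*, *adopi*); -kag when the last vowel of the stem is a back vowel (*amovu*, *hela*).
*onu* — last vowel /u/ (a back vowel) → -kag → *onukag*.
*i* — last vowel /i/ (a front vowel) → -ew → *iew*.

onukag, iew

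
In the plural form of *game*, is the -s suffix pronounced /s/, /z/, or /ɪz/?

The stem *game* ends in a voiced non-sibilant sound.
The plural suffix surfaces as /ɪz/ after sibilants, /s/ after other voiceless consonants, and /z/ after other voiced sounds.
So the plural -s on *game* is pronounced /z/.

/z/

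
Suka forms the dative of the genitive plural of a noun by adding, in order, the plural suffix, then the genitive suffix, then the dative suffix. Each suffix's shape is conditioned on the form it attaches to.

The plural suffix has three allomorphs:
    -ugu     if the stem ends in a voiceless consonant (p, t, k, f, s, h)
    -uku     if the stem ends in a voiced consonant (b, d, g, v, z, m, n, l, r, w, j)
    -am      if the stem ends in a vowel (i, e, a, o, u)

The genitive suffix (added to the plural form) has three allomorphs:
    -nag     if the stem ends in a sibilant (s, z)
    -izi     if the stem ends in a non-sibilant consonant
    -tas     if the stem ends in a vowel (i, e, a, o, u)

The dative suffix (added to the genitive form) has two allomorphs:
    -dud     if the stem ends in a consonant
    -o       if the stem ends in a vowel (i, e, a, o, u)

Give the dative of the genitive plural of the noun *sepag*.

sepagukutasdud

*sepag*: final sound = /g/, a voiced consonant → -uku → *sepaguku*.
Since the final sound of the plural form *sepaguku* is /u/ (a vowel), it takes -tas, giving *sepagukutas*.
The genitive form *sepagukutas*: final sound = /s/, a consonant → -dud → *sepagukutasdud*.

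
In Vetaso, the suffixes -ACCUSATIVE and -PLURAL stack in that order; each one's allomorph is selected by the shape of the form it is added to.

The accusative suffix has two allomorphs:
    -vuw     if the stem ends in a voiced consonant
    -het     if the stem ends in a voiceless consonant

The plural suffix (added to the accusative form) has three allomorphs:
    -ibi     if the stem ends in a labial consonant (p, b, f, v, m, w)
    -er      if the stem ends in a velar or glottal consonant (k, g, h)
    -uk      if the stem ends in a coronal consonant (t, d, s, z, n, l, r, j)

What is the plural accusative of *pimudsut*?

pimudsuthetuk

Since the final consonant of *pimudsut* is /t/ (voiceless), it takes -het, giving *pimudsuthet*.
Since the final consonant of the accusative form *pimudsuthet* is /t/ (coronal), it takes -uk, giving *pimudsuthetuk*.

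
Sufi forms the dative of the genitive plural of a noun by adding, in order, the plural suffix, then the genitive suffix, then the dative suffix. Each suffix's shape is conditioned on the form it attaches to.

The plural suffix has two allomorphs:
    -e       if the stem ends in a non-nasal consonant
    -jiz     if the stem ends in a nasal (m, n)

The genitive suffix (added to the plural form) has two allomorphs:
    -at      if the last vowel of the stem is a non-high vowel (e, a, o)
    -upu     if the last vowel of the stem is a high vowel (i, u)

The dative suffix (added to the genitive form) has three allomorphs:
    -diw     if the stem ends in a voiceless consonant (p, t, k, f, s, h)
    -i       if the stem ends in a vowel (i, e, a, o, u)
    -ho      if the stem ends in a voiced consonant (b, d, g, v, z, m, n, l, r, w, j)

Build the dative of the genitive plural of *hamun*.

Since the final consonant of *hamun* is /n/ (a nasal), it takes -jiz, giving *hamunjiz*.
The last vowel of the plural form *hamunjiz* is /i/, which is a high vowel, so the genitive suffix is -upu, giving *hamunjizupu*.
The genitive form *hamunjizupu*: final sound = /u/, a vowel → -i → *hamunjizupui*.

hamunjizupui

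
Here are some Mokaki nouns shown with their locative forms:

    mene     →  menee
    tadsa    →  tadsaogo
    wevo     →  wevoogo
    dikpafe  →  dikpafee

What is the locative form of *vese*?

The alternation tracks the last vowel of the stem — -e when the last vowel of the stem is a front vowel (*mene*, *dikpafe*); -ogo when the last vowel of the stem is a back vowel (*tadsa*, *wevo*).
*vese*: last vowel = /e/, a front vowel → -e → *vesee*.

vesee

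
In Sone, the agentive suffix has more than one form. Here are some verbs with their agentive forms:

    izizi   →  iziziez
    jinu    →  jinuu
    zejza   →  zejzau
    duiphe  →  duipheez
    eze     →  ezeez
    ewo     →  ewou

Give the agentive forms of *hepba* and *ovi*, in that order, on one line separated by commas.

Looking at the last vowel of each stem: -ez when the last vowel of the stem is a front vowel (*izizi*, *duiphe*, *eze*); -u when the last vowel of the stem is a back vowel (*jinu*, *zejza*, *ewo*).
*hepba*: last vowel = /a/, a back vowel → -u → *hepbau*.
*ovi* — last vowel /i/ (a front vowel) → -ez → *oviez*.

hepbau, oviez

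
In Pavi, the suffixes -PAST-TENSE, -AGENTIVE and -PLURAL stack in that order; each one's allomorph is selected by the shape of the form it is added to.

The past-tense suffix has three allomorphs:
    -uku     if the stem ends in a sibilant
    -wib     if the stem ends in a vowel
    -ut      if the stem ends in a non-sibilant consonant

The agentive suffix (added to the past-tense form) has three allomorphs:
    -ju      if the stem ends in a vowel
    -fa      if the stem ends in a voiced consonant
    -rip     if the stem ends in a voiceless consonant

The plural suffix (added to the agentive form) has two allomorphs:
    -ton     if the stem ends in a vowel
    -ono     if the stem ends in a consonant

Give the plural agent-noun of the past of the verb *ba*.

bawibfaton

The final sound of *ba* is /a/, which is a vowel, so the past-tense suffix is -wib, giving *bawib*.
The final sound of the past-tense form *bawib* is /b/, which is a voiced consonant, so the agentive suffix is -fa, giving *bawibfa*.
The agentive form *bawibfa* — final sound /a/ (a vowel) → -ton → *bawibfaton*.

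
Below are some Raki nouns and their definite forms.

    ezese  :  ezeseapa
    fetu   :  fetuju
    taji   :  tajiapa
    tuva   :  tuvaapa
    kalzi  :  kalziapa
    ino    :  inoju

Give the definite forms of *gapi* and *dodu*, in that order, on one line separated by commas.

The suffix is conditioned by the last vowel: -ju when the last vowel of the stem is a rounded vowel (*fetu*, *ino*); -apa when the last vowel of the stem is an unrounded vowel (*ezese*, *taji*, *tuva*, *kalzi*).
Since the last vowel of *gapi* is /i/ (an unrounded vowel), it takes -apa, giving *gapiapa*.
Since the last vowel of *dodu* is /u/ (a rounded vowel), it takes -ju, giving *doduju*.

gapiapa, doduju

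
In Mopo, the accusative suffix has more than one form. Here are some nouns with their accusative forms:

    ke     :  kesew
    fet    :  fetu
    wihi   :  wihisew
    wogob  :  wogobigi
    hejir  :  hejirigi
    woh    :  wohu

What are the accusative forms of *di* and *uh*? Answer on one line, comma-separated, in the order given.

Looking at the final sound of each stem: -u when the stem ends in a voiceless consonant (*fet*, *woh*); -igi when the stem ends in a voiced consonant (*wogob*, *hejir*); -sew when the stem ends in a vowel (*ke*, *wihi*).
Since the final sound of *di* is /i/ (a vowel), it takes -sew, giving *disew*.
Since the final sound of *uh* is /h/ (a voiceless consonant), it takes -u, giving *uhu*.

disew, uhu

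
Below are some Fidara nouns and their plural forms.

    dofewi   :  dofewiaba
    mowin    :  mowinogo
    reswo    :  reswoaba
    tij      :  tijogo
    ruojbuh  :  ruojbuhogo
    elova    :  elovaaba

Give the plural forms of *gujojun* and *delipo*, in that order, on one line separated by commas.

The suffix is conditioned by the final sound: -ogo when the stem ends in a consonant (*mowin*, *tij*, *ruojbuh*); -aba when the stem ends in a vowel (*dofewi*, *reswo*, *elova*).
*gujojun*: final sound = /n/, a consonant → -ogo → *gujojunogo*.
*delipo*: final sound = /o/, a vowel → -aba → *delipoaba*.

gujojunogo, delipoaba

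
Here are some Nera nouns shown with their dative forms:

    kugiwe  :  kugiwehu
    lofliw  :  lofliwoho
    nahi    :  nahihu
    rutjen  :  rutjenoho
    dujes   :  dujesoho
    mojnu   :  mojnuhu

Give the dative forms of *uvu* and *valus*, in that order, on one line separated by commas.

The pattern is consonant vs. vowel: -oho when the stem ends in a consonant (*lofliw*, *rutjen*, *dujes*); -hu when the stem ends in a vowel (*kugiwe*, *nahi*, *mojnu*).
The final sound of *uvu* is /u/, which is a vowel, so the suffix is -hu, giving *uvuhu*.
The final sound of *valus* is /s/, which is a consonant, so the suffix is -oho, giving *valusoho*.

uvuhu, valusoho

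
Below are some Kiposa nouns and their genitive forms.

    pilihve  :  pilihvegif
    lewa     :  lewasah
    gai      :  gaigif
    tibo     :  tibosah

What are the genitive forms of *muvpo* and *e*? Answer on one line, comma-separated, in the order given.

muvposah, egif

The suffix is conditioned by the last vowel: -gif when the last vowel of the stem is a front vowel (*pilihve*, *gai*); -sah when the last vowel of the stem is a back vowel (*lewa*, *tibo*).
The last vowel of *muvpo* is /o/, which is a back vowel, so the suffix is -sah, giving *muvposah*.
The last vowel of *e* is /e/, which is a front vowel, so the suffix is -gif, giving *egif*.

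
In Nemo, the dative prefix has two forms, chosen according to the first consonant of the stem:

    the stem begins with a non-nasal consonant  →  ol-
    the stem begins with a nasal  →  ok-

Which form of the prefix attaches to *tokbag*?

ol-

*tokbag* — first consonant /t/ (non-nasal) → ol-.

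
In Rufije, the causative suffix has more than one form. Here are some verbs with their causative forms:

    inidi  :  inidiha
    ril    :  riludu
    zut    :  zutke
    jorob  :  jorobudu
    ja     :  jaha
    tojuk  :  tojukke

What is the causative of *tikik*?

tikikke

Looking at the final sound of each stem: -ke when the stem ends in a voiceless consonant (*zut*, *tojuk*); -udu when the stem ends in a voiced consonant (*ril*, *jorob*); -ha when the stem ends in a vowel (*inidi*, *ja*).
*tikik*: final sound = /k/, a voiceless consonant → -ke → *tikikke*.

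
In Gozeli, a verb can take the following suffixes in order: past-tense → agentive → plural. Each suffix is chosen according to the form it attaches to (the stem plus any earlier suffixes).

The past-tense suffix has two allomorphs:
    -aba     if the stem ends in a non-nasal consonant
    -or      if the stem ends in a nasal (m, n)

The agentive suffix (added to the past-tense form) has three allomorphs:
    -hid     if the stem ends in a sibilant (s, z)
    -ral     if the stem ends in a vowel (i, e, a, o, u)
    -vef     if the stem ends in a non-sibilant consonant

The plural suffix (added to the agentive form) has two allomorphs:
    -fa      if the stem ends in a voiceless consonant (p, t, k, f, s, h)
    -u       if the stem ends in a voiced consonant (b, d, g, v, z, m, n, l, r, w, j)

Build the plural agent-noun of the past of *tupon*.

tuponorveffa

Since the final consonant of *tupon* is /n/ (a nasal), it takes -or, giving *tuponor*.
The past-tense form *tuponor*: final sound = /r/, a non-sibilant consonant → -vef → *tuponorvef*.
The agentive form *tuponorvef* — final consonant /f/ (voiceless) → -fa → *tuponorveffa*.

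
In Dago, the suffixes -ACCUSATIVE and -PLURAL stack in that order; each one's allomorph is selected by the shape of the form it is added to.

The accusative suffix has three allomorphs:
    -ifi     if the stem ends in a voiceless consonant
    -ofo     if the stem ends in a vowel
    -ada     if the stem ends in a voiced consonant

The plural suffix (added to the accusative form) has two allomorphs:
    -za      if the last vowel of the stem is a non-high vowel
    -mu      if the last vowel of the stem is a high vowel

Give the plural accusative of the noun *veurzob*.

Since the final sound of *veurzob* is /b/ (a voiced consonant), it takes -ada, giving *veurzobada*.
The accusative form *veurzobada*: last vowel = /a/, a non-high vowel → -za → *veurzobadaza*.

veurzobadaza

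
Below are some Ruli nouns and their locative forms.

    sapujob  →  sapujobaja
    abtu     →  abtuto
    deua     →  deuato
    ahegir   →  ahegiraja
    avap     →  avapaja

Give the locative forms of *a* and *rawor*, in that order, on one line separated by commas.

The pattern is consonant vs. vowel: -aja when the stem ends in a consonant (*sapujob*, *ahegir*, *avap*); -to when the stem ends in a vowel (*abtu*, *deua*).
Since the final sound of *a* is /a/ (a vowel), it takes -to, giving *ato*.
*rawor*: final sound = /r/, a consonant → -aja → *raworaja*.

ato, raworaja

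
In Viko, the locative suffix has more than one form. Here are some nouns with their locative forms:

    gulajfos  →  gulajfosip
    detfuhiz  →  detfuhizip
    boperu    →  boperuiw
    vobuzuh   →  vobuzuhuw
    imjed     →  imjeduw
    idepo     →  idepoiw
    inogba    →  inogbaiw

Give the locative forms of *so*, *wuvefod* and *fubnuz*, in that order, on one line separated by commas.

soiw, wuvefoduw, fubnuzip

The pattern is sibilance of the final sound: -ip when the stem ends in a sibilant (*gulajfos*, *detfuhiz*); -uw when the stem ends in a non-sibilant consonant (*vobuzuh*, *imjed*); -iw when the stem ends in a vowel (*boperu*, *idepo*, *inogba*).
The final sound of *so* is /o/, which is a vowel, so the suffix is -iw, giving *soiw*.
Since the final sound of *wuvefod* is /d/ (a non-sibilant consonant), it takes -uw, giving *wuvefoduw*.
*fubnuz* — final sound /z/ (a sibilant) → -ip → *fubnuzip*.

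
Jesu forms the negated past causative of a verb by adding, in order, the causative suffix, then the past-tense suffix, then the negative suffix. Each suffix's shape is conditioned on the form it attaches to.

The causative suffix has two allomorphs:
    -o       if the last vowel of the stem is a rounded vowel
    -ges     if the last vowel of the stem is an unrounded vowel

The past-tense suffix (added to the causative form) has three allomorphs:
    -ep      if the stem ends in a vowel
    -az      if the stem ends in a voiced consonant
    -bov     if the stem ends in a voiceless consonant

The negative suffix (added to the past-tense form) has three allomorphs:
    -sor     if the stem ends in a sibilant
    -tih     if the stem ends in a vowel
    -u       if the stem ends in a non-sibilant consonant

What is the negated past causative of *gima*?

*gima* — last vowel /a/ (an unrounded vowel) → -ges → *gimages*.
The causative form *gimages*: final sound = /s/, a voiceless consonant → -bov → *gimagesbov*.
The past-tense form *gimagesbov* — final sound /v/ (a non-sibilant consonant) → -u → *gimagesbovu*.

gimagesbovu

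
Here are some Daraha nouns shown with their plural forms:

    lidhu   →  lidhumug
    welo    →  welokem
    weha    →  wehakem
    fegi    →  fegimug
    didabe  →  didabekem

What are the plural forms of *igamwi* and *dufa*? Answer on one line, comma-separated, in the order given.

The pattern is height harmony: -mug when the last vowel of the stem is a high vowel (*lidhu*, *fegi*); -kem when the last vowel of the stem is a non-high vowel (*welo*, *weha*, *didabe*).
Since the last vowel of *igamwi* is /i/ (a high vowel), it takes -mug, giving *igamwimug*.
Since the last vowel of *dufa* is /a/ (a non-high vowel), it takes -kem, giving *dufakem*.

igamwimug, dufakem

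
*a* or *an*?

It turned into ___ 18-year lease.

The indefinite article is chosen by the initial *sound* of the following word, not its spelling.
The number *18* is spoken "eighteen", beginning with /ˌeɪˈtiːn/ — a vowel sound.
So the article is *an*: It turned into an 18-year lease.

an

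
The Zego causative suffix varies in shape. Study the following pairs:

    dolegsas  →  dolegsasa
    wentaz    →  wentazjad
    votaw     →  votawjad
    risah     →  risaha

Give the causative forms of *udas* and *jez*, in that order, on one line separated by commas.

udasa, jezjad

The alternation tracks the final consonant of the stem — -a when the stem ends in a voiceless consonant (*dolegsas*, *risah*); -jad when the stem ends in a voiced consonant (*wentaz*, *votaw*).
*udas*: final consonant = /s/, voiceless → -a → *udasa*.
*jez*: final consonant = /z/, voiced → -jad → *jezjad*.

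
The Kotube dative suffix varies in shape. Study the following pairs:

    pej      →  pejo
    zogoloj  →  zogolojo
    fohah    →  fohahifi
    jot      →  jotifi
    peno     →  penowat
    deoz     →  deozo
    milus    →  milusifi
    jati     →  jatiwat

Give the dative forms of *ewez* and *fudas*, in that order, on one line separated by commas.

The pattern is voicing of the final sound: -ifi when the stem ends in a voiceless consonant (*fohah*, *jot*, *milus*); -o when the stem ends in a voiced consonant (*pej*, *zogoloj*, *deoz*); -wat when the stem ends in a vowel (*peno*, *jati*).
The final sound of *ewez* is /z/, which is a voiced consonant, so the suffix is -o, giving *ewezo*.
The final sound of *fudas* is /s/, which is a voiceless consonant, so the suffix is -ifi, giving *fudasifi*.

ewezo, fudasifi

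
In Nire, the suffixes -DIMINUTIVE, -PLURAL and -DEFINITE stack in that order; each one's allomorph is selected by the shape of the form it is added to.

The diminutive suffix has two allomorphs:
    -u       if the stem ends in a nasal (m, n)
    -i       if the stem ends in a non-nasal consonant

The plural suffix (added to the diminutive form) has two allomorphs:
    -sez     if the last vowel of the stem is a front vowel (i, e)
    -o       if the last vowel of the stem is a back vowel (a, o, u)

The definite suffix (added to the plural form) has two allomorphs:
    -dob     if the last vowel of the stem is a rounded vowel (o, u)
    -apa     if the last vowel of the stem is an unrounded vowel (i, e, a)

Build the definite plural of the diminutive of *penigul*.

penigulisezapa

*penigul*: final consonant = /l/, non-nasal → -i → *peniguli*.
The last vowel of the diminutive form *peniguli* is /i/, which is a front vowel, so the plural suffix is -sez, giving *penigulisez*.
The plural form *penigulisez*: last vowel = /e/, an unrounded vowel → -apa → *penigulisezapa*.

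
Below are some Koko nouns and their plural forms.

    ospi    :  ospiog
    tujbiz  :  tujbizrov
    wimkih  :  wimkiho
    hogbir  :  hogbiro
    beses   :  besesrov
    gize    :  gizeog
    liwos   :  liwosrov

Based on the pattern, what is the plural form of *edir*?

ediro

The alternation tracks the final sound of the stem — -rov when the stem ends in a sibilant (*tujbiz*, *beses*, *liwos*); -o when the stem ends in a non-sibilant consonant (*wimkih*, *hogbir*); -og when the stem ends in a vowel (*ospi*, *gize*).
The final sound of *edir* is /r/, which is a non-sibilant consonant, so the suffix is -o, giving *ediro*.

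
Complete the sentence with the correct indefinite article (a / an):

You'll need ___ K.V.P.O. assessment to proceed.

a

The indefinite article is chosen by the initial *sound* of the following word, not its spelling.
The initialism *K.V.P.O.* is read letter by letter; the first letter, K, is pronounced /keɪ/, which begins with a consonant sound.
So the article is *a*: You'll need a K.V.P.O. assessment to proceed.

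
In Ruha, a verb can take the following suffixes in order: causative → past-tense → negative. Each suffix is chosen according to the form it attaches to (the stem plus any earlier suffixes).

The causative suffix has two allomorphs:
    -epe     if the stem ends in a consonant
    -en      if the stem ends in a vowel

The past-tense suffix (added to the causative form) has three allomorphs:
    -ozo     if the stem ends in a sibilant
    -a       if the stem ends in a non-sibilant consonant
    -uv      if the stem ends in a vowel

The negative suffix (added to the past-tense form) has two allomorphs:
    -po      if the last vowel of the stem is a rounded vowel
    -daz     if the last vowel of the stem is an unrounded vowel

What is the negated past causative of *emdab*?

emdabepeuvpo

*emdab* — final sound /b/ (a consonant) → -epe → *emdabepe*.
Since the final sound of the causative form *emdabepe* is /e/ (a vowel), it takes -uv, giving *emdabepeuv*.
The past-tense form *emdabepeuv* — last vowel /u/ (a rounded vowel) → -po → *emdabepeuvpo*.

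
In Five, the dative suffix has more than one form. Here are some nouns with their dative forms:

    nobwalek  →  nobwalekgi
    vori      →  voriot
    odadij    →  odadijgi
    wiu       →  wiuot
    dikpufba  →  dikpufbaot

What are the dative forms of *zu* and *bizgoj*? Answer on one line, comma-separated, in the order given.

Looking at the final sound of each stem: -gi when the stem ends in a consonant (*nobwalek*, *odadij*); -ot when the stem ends in a vowel (*vori*, *wiu*, *dikpufba*).
*zu* — final sound /u/ (a vowel) → -ot → *zuot*.
*bizgoj* — final sound /j/ (a consonant) → -gi → *bizgojgi*.

zuot, bizgojgi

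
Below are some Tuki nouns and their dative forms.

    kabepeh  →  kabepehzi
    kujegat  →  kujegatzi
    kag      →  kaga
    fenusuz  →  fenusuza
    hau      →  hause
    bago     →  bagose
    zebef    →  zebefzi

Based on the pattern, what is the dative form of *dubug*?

dubuga

The alternation tracks the final sound of the stem — -zi when the stem ends in a voiceless consonant (*kabepeh*, *kujegat*, *zebef*); -a when the stem ends in a voiced consonant (*kag*, *fenusuz*); -se when the stem ends in a vowel (*hau*, *bago*).
The final sound of *dubug* is /g/, which is a voiced consonant, so the suffix is -a, giving *dubuga*.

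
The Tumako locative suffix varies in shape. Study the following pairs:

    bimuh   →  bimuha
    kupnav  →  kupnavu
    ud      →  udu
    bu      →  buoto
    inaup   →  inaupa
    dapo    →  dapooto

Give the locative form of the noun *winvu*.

The alternation tracks the final sound of the stem — -a when the stem ends in a voiceless consonant (*bimuh*, *inaup*); -u when the stem ends in a voiced consonant (*kupnav*, *ud*); -oto when the stem ends in a vowel (*bu*, *dapo*).
Since the final sound of *winvu* is /u/ (a vowel), it takes -oto, giving *winvuoto*.

winvuoto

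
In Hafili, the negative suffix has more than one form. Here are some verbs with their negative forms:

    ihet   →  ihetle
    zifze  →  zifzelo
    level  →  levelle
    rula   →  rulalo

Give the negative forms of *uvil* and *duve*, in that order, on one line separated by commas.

The suffix is conditioned by the final sound: -le when the stem ends in a consonant (*ihet*, *level*); -lo when the stem ends in a vowel (*zifze*, *rula*).
*uvil*: final sound = /l/, a consonant → -le → *uville*.
*duve*: final sound = /e/, a vowel → -lo → *duvelo*.

uville, duvelo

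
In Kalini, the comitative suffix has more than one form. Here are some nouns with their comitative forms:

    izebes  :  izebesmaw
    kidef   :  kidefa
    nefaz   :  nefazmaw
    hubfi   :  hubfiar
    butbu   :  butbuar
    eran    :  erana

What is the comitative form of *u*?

uar

The alternation tracks the final sound of the stem — -maw when the stem ends in a sibilant (*izebes*, *nefaz*); -a when the stem ends in a non-sibilant consonant (*kidef*, *eran*); -ar when the stem ends in a vowel (*hubfi*, *butbu*).
*u*: final sound = /u/, a vowel → -ar → *uar*.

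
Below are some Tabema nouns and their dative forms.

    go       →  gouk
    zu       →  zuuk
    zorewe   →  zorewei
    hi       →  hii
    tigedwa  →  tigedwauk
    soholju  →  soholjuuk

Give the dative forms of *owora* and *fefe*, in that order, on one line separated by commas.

The alternation tracks the last vowel of the stem — -i when the last vowel of the stem is a front vowel (*zorewe*, *hi*); -uk when the last vowel of the stem is a back vowel (*go*, *zu*, *tigedwa*, *soholju*).
*owora*: last vowel = /a/, a back vowel → -uk → *oworauk*.
Since the last vowel of *fefe* is /e/ (a front vowel), it takes -i, giving *fefei*.

oworauk, fefei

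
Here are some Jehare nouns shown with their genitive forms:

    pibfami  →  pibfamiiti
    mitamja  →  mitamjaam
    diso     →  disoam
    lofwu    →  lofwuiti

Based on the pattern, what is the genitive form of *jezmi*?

jezmiiti

The alternation tracks the last vowel of the stem — -iti when the last vowel of the stem is a high vowel (*pibfami*, *lofwu*); -am when the last vowel of the stem is a non-high vowel (*mitamja*, *diso*).
*jezmi* — last vowel /i/ (a high vowel) → -iti → *jezmiiti*.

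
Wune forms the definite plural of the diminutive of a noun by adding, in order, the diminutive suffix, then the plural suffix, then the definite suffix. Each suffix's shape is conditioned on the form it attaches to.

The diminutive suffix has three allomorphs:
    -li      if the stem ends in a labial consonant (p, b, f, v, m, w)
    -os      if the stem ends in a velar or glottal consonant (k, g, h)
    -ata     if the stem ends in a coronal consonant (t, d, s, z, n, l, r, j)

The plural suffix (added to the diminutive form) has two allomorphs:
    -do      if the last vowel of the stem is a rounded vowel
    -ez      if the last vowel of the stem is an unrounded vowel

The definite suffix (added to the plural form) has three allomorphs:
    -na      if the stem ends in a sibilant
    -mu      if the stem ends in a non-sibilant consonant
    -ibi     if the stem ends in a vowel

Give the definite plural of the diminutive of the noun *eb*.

ebliezna

The final consonant of *eb* is /b/, which is labial, so the diminutive suffix is -li, giving *ebli*.
The last vowel of the diminutive form *ebli* is /i/, which is an unrounded vowel, so the plural suffix is -ez, giving *ebliez*.
The plural form *ebliez*: final sound = /z/, a sibilant → -na → *ebliezna*.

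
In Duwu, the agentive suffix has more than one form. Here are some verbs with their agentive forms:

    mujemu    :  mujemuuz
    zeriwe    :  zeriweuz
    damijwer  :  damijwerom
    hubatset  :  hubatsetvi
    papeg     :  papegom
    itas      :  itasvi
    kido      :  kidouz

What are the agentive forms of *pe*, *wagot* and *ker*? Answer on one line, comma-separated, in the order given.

The pattern is voicing of the final sound: -vi when the stem ends in a voiceless consonant (*hubatset*, *itas*); -om when the stem ends in a voiced consonant (*damijwer*, *papeg*); -uz when the stem ends in a vowel (*mujemu*, *zeriwe*, *kido*).
The final sound of *pe* is /e/, which is a vowel, so the suffix is -uz, giving *peuz*.
Since the final sound of *wagot* is /t/ (a voiceless consonant), it takes -vi, giving *wagotvi*.
The final sound of *ker* is /r/, which is a voiced consonant, so the suffix is -om, giving *kerom*.

peuz, wagotvi, kerom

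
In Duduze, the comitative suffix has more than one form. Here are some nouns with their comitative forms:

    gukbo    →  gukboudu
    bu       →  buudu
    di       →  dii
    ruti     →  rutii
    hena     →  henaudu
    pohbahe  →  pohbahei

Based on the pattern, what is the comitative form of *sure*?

surei

Looking at the last vowel of each stem: -i when the last vowel of the stem is a front vowel (*di*, *ruti*, *pohbahe*); -udu when the last vowel of the stem is a back vowel (*gukbo*, *bu*, *hena*).
Since the last vowel of *sure* is /e/ (a front vowel), it takes -i, giving *surei*.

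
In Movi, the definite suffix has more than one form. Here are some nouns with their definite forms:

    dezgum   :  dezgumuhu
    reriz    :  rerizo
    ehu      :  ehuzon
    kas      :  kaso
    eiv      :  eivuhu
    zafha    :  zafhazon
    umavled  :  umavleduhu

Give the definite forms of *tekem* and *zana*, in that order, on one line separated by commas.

tekemuhu, zanazon

The pattern is sibilance of the final sound: -o when the stem ends in a sibilant (*reriz*, *kas*); -uhu when the stem ends in a non-sibilant consonant (*dezgum*, *eiv*, *umavled*); -zon when the stem ends in a vowel (*ehu*, *zafha*).
*tekem*: final sound = /m/, a non-sibilant consonant → -uhu → *tekemuhu*.
Since the final sound of *zana* is /a/ (a vowel), it takes -zon, giving *zanazon*.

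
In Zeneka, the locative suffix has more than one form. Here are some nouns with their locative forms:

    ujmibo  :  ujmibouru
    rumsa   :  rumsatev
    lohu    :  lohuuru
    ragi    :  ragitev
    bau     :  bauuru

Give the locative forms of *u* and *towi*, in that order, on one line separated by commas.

uuru, towitev

The pattern is rounding harmony: -uru when the last vowel of the stem is a rounded vowel (*ujmibo*, *lohu*, *bau*); -tev when the last vowel of the stem is an unrounded vowel (*rumsa*, *ragi*).
Since the last vowel of *u* is /u/ (a rounded vowel), it takes -uru, giving *uuru*.
Since the last vowel of *towi* is /i/ (an unrounded vowel), it takes -tev, giving *towitev*.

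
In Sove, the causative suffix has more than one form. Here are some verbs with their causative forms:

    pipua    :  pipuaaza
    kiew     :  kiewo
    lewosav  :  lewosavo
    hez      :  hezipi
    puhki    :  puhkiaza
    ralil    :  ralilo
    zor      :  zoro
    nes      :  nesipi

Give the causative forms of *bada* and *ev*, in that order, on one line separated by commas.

Looking at the final sound of each stem: -ipi when the stem ends in a sibilant (*hez*, *nes*); -o when the stem ends in a non-sibilant consonant (*kiew*, *lewosav*, *ralil*, *zor*); -aza when the stem ends in a vowel (*pipua*, *puhki*).
The final sound of *bada* is /a/, which is a vowel, so the suffix is -aza, giving *badaaza*.
*ev* — final sound /v/ (a non-sibilant consonant) → -o → *evo*.

badaaza, evo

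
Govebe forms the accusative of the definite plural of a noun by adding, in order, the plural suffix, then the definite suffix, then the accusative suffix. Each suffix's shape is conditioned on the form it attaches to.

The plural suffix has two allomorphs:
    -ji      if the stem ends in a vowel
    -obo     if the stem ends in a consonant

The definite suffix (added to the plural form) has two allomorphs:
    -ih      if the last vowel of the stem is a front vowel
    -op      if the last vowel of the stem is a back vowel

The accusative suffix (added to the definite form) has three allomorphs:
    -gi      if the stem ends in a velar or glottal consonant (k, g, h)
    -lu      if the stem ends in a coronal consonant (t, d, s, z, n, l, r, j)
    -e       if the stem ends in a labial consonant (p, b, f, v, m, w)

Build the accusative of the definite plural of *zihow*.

The final sound of *zihow* is /w/, which is a consonant, so the plural suffix is -obo, giving *zihowobo*.
Since the last vowel of the plural form *zihowobo* is /o/ (a back vowel), it takes -op, giving *zihowoboop*.
The definite form *zihowoboop* — final consonant /p/ (labial) → -e → *zihowoboope*.

zihowoboope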